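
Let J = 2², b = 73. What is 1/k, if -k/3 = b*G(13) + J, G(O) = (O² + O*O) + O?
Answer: -1/76881 ≈ -1.3007e-5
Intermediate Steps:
J = 4
G(O) = O + 2*O² (G(O) = (O² + O²) + O = 2*O² + O = O + 2*O²)
k = -76881 (k = -3*(73*(13*(1 + 2*13)) + 4) = -3*(73*(13*(1 + 26)) + 4) = -3*(73*(13*27) + 4) = -3*(73*351 + 4) = -3*(25623 + 4) = -3*25627 = -76881)
1/k = 1/(-76881) = -1/76881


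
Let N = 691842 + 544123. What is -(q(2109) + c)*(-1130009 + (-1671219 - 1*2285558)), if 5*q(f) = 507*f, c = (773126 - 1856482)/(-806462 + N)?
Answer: 2336087392554888074/2147515 ≈ 1.0878e+12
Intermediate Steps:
N = 1235965
c = -1083356/429503 (c = (773126 - 1856482)/(-806462 + 1235965) = -1083356/429503 ≈ -2.5223)
q(f) = 507*f/5 (q(f) = (507*f)/5 = 507*f/5)
-(q(2109) + c)*(-1130009 + (-1671219 - 1*2285558)) = -((507/5)*2109 - 1083356/429503)*(-1130009 + (-1671219 - 1*2285558)) = -(1069263/5 - 1083356/429503)*(-1130009 + (-1671219 - 2285558)) = -459246249509*(-1130009 - 3956777)/2147515 = -459246249509*(-5086786)/2147515 = -1*(-2336087392554888074/2147515) = 2336087392554888074/2147515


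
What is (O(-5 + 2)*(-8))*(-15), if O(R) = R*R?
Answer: 1080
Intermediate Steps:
O(R) = R²
(O(-5 + 2)*(-8))*(-15) = ((-5 + 2)²*(-8))*(-15) = ((-3)²*(-8))*(-15) = (9*(-8))*(-15) = -72*(-15) = 1080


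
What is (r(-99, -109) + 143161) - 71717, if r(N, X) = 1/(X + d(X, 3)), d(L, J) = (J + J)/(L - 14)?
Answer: 319426083/4471 ≈ 71444.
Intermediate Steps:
d(L, J) = 2*J/(-14 + L) (d(L, J) = (2*J)/(-14 + L) = 2*J/(-14 + L))
r(N, X) = 1/(X + 6/(-14 + X)) (r(N, X) = 1/(X + 2*3/(-14 + X)) = 1/(X + 6/(-14 + X)))
(r(-99, -109) + 143161) - 71717 = ((-14 - 109)/(6 - 109*(-14 - 109)) + 143161) - 71717 = (-123/(6 - 109*(-123)) + 143161) - 71717 = (-123/(6 + 13407) + 143161) - 71717 = (-123/13413 + 143161) - 71717 = ((1/13413)*(-123) + 143161) - 71717 = (-41/4471 + 143161) - 71717 = 640072790/4471 - 71717 = 319426083/4471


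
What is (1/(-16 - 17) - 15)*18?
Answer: -2976/11 ≈ -270.55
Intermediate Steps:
(1/(-16 - 17) - 15)*18 = (1/(-33) - 15)*18 = (-1/33 - 15)*18 = -496/33*18 = -2976/11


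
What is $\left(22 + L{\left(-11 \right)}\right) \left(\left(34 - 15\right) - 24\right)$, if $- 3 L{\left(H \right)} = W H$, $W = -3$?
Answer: $-55$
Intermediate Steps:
$L{\left(H \right)} = H$ ($L{\left(H \right)} = - \frac{\left(-3\right) H}{3} = H$)
$\left(22 + L{\left(-11 \right)}\right) \left(\left(34 - 15\right) - 24\right) = \left(22 - 11\right) \left(\left(34 - 15\right) - 24\right) = 11 \left(19 - 24\right) = 11 \left(-5\right) = -55$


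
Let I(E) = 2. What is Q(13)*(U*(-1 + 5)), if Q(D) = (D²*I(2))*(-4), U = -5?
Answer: 27040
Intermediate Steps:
Q(D) = -8*D² (Q(D) = (D²*2)*(-4) = (2*D²)*(-4) = -8*D²)
Q(13)*(U*(-1 + 5)) = (-8*13²)*(-5*(-1 + 5)) = (-8*169)*(-5*4) = -1352*(-20) = 27040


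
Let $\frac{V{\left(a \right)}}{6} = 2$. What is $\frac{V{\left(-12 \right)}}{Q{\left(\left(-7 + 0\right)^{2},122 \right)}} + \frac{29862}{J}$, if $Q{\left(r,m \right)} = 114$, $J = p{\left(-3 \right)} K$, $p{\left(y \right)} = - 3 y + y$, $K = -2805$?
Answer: $- \frac{29651}{17765} \approx -1.6691$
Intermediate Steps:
$p{\left(y \right)} = - 2 y$
$J = -16830$ ($J = \left(-2\right) \left(-3\right) \left(-2805\right) = 6 \left(-2805\right) = -16830$)
$V{\left(a \right)} = 12$ ($V{\left(a \right)} = 6 \cdot 2 = 12$)
$\frac{V{\left(-12 \right)}}{Q{\left(\left(-7 + 0\right)^{2},122 \right)}} + \frac{29862}{J} = \frac{12}{114} + \frac{29862}{-16830} = 12 \cdot \frac{1}{114} + 29862 \left(- \frac{1}{16830}\right) = \frac{2}{19} - \frac{1659}{935} = - \frac{29651}{17765}$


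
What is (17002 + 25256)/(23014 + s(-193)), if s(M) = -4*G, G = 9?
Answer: 21129/11489 ≈ 1.8391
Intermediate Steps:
s(M) = -36 (s(M) = -4*9 = -36)
(17002 + 25256)/(23014 + s(-193)) = (17002 + 25256)/(23014 - 36) = 42258/22978 = 42258*(1/22978) = 21129/11489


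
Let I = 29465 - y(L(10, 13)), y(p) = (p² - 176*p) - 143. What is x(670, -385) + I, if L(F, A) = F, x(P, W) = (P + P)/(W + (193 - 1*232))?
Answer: 3314073/106 ≈ 31265.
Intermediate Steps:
x(P, W) = 2*P/(-39 + W) (x(P, W) = (2*P)/(W + (193 - 232)) = (2*P)/(W - 39) = (2*P)/(-39 + W) = 2*P/(-39 + W))
y(p) = -143 + p² - 176*p
I = 31268 (I = 29465 - (-143 + 10² - 176*10) = 29465 - (-143 + 100 - 1760) = 29465 - 1*(-1803) = 29465 + 1803 = 31268)
x(670, -385) + I = 2*670/(-39 - 385) + 31268 = 2*670/(-424) + 31268 = 2*670*(-1/424) + 31268 = -335/106 + 31268 = 3314073/106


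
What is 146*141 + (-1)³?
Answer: 20585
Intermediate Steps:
146*141 + (-1)³ = 20586 - 1 = 20585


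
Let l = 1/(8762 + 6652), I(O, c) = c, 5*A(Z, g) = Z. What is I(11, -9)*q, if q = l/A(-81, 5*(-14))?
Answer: 5/138726 ≈ 3.6042e-5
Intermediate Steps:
A(Z, g) = Z/5
l = 1/15414 ≈ 6.4876e-5
q = -5/1248534 (q = 1/(15414*(((⅕)*(-81)))) = 1/(15414*(-81/5)) = (1/15414)*(-5/81) = -5/1248534 ≈ -4.0047e-6)
I(11, -9)*q = -9*(-5/1248534) = 5/138726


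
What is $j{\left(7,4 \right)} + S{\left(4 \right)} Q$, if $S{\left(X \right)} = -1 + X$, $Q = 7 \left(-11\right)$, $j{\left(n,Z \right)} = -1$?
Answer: $-232$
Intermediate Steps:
$Q = -77$
$j{\left(7,4 \right)} + S{\left(4 \right)} Q = -1 + \left(-1 + 4\right) \left(-77\right) = -1 + 3 \left(-77\right) = -1 - 231 = -232$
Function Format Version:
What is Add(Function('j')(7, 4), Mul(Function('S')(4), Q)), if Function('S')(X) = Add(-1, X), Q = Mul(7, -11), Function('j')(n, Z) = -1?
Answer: -232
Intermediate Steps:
Q = -77
Add(Function('j')(7, 4), Mul(Function('S')(4), Q)) = Add(-1, Mul(Add(-1, 4), -77)) = Add(-1, Mul(3, -77)) = Add(-1, -231) = -232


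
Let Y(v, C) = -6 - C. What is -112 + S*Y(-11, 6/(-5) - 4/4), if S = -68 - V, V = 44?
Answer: 1568/5 ≈ 313.60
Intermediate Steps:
S = -112 (S = -68 - 1*44 = -68 - 44 = -112)
-112 + S*Y(-11, 6/(-5) - 4/4) = -112 - 112*(-6 - (6/(-5) - 4/4)) = -112 - 112*(-6 - (6*(-⅕) - 4*¼)) = -112 - 112*(-6 - (-6/5 - 1)) = -112 - 112*(-6 - 1*(-11/5)) = -112 - 112*(-6 + 11/5) = -112 - 112*(-19/5) = -112 + 2128/5 = 1568/5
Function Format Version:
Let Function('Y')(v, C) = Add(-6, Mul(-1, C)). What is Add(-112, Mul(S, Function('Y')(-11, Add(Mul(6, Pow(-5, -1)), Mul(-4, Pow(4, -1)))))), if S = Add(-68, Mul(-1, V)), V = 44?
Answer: Rational(1568, 5) ≈ 313.60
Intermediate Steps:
S = -112 (S = Add(-68, Mul(-1, 44)) = Add(-68, -44) = -112)
Add(-112, Mul(S, Function('Y')(-11, Add(Mul(6, Pow(-5, -1)), Mul(-4, Pow(4, -1)))))) = Add(-112, Mul(-112, Add(-6, Mul(-1, Add(Mul(6, Pow(-5, -1)), Mul(-4, Pow(4, -1))))))) = Add(-112, Mul(-112, Add(-6, Mul(-1, Add(Mul(6, Rational(-1, 5)), Mul(-4, Rational(1, 4))))))) = Add(-112, Mul(-112, Add(-6, Mul(-1, Add(Rational(-6, 5), -1))))) = Add(-112, Mul(-112, Add(-6, Mul(-1, Rational(-11, 5))))) = Add(-112, Mul(-112, Add(-6, Rational(11, 5)))) = Add(-112, Mul(-112, Rational(-19, 5))) = Add(-112, Rational(2128, 5)) = Rational(1568, 5)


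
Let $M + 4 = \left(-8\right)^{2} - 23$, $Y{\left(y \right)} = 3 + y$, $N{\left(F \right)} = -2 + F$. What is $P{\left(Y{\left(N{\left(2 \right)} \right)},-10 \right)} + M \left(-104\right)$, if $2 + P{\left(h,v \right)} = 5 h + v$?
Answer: $-3845$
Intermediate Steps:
$P{\left(h,v \right)} = -2 + v + 5 h$ ($P{\left(h,v \right)} = -2 + \left(5 h + v\right) = -2 + \left(v + 5 h\right) = -2 + v + 5 h$)
$M = 37$ ($M = -4 - \left(23 - \left(-8\right)^{2}\right) = -4 + \left(64 - 23\right) = -4 + 41 = 37$)
$P{\left(Y{\left(N{\left(2 \right)} \right)},-10 \right)} + M \left(-104\right) = \left(-2 - 10 + 5 \left(3 + \left(-2 + 2\right)\right)\right) + 37 \left(-104\right) = \left(-2 - 10 + 5 \left(3 + 0\right)\right) - 3848 = \left(-2 - 10 + 5 \cdot 3\right) - 3848 = \left(-2 - 10 + 15\right) - 3848 = 3 - 3848 = -3845$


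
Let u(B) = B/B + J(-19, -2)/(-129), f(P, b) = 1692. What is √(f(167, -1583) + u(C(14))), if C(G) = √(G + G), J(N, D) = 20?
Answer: √28170633/129 ≈ 41.144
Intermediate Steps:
C(G) = √2*√G (C(G) = √(2*G) = √2*√G)
u(B) = 109/129 (u(B) = B/B + 20/(-129) = 1 + 20*(-1/129) = 1 - 20/129 = 109/129)
√(f(167, -1583) + u(C(14))) = √(1692 + 109/129) = √(218377/129) = √28170633/129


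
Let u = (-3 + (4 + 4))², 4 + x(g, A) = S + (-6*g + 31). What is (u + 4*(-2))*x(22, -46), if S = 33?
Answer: -1224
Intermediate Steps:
x(g, A) = 60 - 6*g (x(g, A) = -4 + (33 + (-6*g + 31)) = -4 + (33 + (31 - 6*g)) = -4 + (64 - 6*g) = 60 - 6*g)
u = 25 (u = (-3 + 8)² = 5² = 25)
(u + 4*(-2))*x(22, -46) = (25 + 4*(-2))*(60 - 6*22) = (25 - 8)*(60 - 132) = 17*(-72) = -1224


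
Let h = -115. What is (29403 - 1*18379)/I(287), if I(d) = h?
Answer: -11024/115 ≈ -95.861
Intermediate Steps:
I(d) = -115
(29403 - 1*18379)/I(287) = (29403 - 1*18379)/(-115) = (29403 - 18379)*(-1/115) = 11024*(-1/115) = -11024/115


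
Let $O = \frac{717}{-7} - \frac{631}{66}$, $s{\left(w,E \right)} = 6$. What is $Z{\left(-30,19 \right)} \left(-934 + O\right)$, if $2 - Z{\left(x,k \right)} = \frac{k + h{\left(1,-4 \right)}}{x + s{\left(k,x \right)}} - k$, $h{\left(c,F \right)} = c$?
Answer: $- \frac{63305357}{2772} \approx -22837.0$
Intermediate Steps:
$O = - \frac{51739}{462}$ ($O = 717 \left(- \frac{1}{7}\right) - \frac{631}{66} = - \frac{717}{7} - \frac{631}{66} = - \frac{51739}{462} \approx -111.99$)
$Z{\left(x,k \right)} = 2 + k - \frac{1 + k}{6 + x}$ ($Z{\left(x,k \right)} = 2 - \left(\frac{k + 1}{x + 6} - k\right) = 2 - \left(\frac{1 + k}{6 + x} - k\right) = 2 - \left(- k + \frac{1 + k}{6 + x}\right) = 2 + \left(k - \frac{1 + k}{6 + x}\right) = 2 + k - \frac{1 + k}{6 + x}$)
$Z{\left(-30,19 \right)} \left(-934 + O\right) = \frac{11 + 2 \left(-30\right) + 5 \cdot 19 + 19 \left(-30\right)}{6 - 30} \left(-934 - \frac{51739}{462}\right) = \frac{11 - 60 + 95 - 570}{-24} \left(- \frac{483247}{462}\right) = \left(- \frac{1}{24}\right) \left(-524\right) \left(- \frac{483247}{462}\right) = \frac{131}{6} \left(- \frac{483247}{462}\right) = - \frac{63305357}{2772}$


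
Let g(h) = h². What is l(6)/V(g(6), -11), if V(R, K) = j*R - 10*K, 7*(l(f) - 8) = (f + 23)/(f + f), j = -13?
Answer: -701/30072 ≈ -0.023311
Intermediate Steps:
l(f) = 8 + (23 + f)/(14*f) (l(f) = 8 + ((f + 23)/(f + f))/7 = 8 + ((23 + f)/((2*f)))/7 = 8 + ((23 + f)*(1/(2*f)))/7 = 8 + ((23 + f)/(2*f))/7 = 8 + (23 + f)/(14*f))
V(R, K) = -13*R - 10*K
l(6)/V(g(6), -11) = ((1/14)*(23 + 113*6)/6)/(-13*6² - 10*(-11)) = ((1/14)*(⅙)*(23 + 678))/(-13*36 + 110) = ((1/14)*(⅙)*701)/(-468 + 110) = (701/84)/(-358) = (701/84)*(-1/358) = -701/30072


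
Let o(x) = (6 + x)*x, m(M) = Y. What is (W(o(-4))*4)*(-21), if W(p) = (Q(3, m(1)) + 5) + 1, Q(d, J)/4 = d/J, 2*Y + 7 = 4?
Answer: 168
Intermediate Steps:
Y = -3/2 (Y = -7/2 + (½)*4 = -7/2 + 2 = -3/2 ≈ -1.5000)
m(M) = -3/2
Q(d, J) = 4*d/J (Q(d, J) = 4*(d/J) = 4*d/J)
o(x) = x*(6 + x)
W(p) = -2 (W(p) = (4*3/(-3/2) + 5) + 1 = (4*3*(-⅔) + 5) + 1 = (-8 + 5) + 1 = -3 + 1 = -2)
(W(o(-4))*4)*(-21) = -2*4*(-21) = -8*(-21) = 168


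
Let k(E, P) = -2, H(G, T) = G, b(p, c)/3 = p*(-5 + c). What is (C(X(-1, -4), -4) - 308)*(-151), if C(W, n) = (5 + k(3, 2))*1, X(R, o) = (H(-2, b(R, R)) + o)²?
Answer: 46055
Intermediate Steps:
b(p, c) = 3*p*(-5 + c) (b(p, c) = 3*(p*(-5 + c)) = 3*p*(-5 + c))
X(R, o) = (-2 + o)²
C(W, n) = 3 (C(W, n) = (5 - 2)*1 = 3*1 = 3)
(C(X(-1, -4), -4) - 308)*(-151) = (3 - 308)*(-151) = -305*(-151) = 46055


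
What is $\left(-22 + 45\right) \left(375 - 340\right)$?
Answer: $805$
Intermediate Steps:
$\left(-22 + 45\right) \left(375 - 340\right) = 23 \cdot 35 = 805$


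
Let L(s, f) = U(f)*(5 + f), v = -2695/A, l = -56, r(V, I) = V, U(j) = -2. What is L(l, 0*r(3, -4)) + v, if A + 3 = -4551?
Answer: -3895/414 ≈ -9.4082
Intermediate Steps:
A = -4554 (A = -3 - 4551 = -4554)
v = 245/414 (v = -2695/(-4554) = -2695*(-1/4554) = 245/414 ≈ 0.59179)
L(s, f) = -10 - 2*f (L(s, f) = -2*(5 + f) = -10 - 2*f)
L(l, 0*r(3, -4)) + v = (-10 - 0*3) + 245/414 = (-10 - 2*0) + 245/414 = (-10 + 0) + 245/414 = -10 + 245/414 = -3895/414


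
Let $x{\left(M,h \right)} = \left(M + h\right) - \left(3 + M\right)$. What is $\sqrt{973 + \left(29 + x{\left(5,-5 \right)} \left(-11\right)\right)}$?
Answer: $\sqrt{1090} \approx 33.015$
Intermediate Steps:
$x{\left(M,h \right)} = -3 + h$
$\sqrt{973 + \left(29 + x{\left(5,-5 \right)} \left(-11\right)\right)} = \sqrt{973 + \left(29 + \left(-3 - 5\right) \left(-11\right)\right)} = \sqrt{973 + \left(29 - -88\right)} = \sqrt{973 + \left(29 + 88\right)} = \sqrt{973 + 117} = \sqrt{1090}$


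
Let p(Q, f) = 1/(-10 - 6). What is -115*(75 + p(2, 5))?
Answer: -137885/16 ≈ -8617.8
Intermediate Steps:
p(Q, f) = -1/16 (p(Q, f) = 1/(-16) = -1/16)
-115*(75 + p(2, 5)) = -115*(75 - 1/16) = -115*1199/16 = -137885/16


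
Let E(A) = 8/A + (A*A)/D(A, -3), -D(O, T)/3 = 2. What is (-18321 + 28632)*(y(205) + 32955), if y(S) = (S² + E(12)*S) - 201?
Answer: 721725319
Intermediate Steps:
D(O, T) = -6 (D(O, T) = -3*2 = -6)
E(A) = 8/A - A²/6 (E(A) = 8/A + (A*A)/(-6) = 8/A + A²*(-⅙) = 8/A - A²/6)
y(S) = -201 + S² - 70*S/3 (y(S) = (S² + ((⅙)*(48 - 1*12³)/12)*S) - 201 = (S² + ((⅙)*(1/12)*(48 - 1*1728))*S) - 201 = (S² + ((⅙)*(1/12)*(48 - 1728))*S) - 201 = (S² + ((⅙)*(1/12)*(-1680))*S) - 201 = (S² - 70*S/3) - 201 = -201 + S² - 70*S/3)
(-18321 + 28632)*(y(205) + 32955) = (-18321 + 28632)*((-201 + 205² - 70/3*205) + 32955) = 10311*((-201 + 42025 - 14350/3) + 32955) = 10311*(111122/3 + 32955) = 10311*(209987/3) = 721725319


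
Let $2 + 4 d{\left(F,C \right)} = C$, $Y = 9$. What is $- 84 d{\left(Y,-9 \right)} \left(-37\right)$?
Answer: $-8547$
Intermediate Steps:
$d{\left(F,C \right)} = - \frac{1}{2} + \frac{C}{4}$
$- 84 d{\left(Y,-9 \right)} \left(-37\right) = - 84 \left(- \frac{1}{2} + \frac{1}{4} \left(-9\right)\right) \left(-37\right) = - 84 \left(- \frac{1}{2} - \frac{9}{4}\right) \left(-37\right) = \left(-84\right) \left(- \frac{11}{4}\right) \left(-37\right) = 231 \left(-37\right) = -8547$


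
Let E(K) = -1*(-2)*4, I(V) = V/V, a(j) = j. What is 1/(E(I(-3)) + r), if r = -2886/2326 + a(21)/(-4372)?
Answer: 5084636/34343869 ≈ 0.14805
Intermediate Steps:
I(V) = 1
E(K) = 8 (E(K) = 2*4 = 8)
r = -6333219/5084636 (r = -2886/2326 + 21/(-4372) = -2886*1/2326 + 21*(-1/4372) = -1443/1163 - 21/4372 = -6333219/5084636 ≈ -1.2456)
1/(E(I(-3)) + r) = 1/(8 - 6333219/5084636) = 1/(34343869/5084636) = 5084636/34343869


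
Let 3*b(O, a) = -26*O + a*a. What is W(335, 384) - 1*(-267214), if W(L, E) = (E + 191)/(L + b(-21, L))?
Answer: 30402541789/113776 ≈ 2.6721e+5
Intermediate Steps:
b(O, a) = -26*O/3 + a²/3 (b(O, a) = (-26*O + a*a)/3 = (-26*O + a²)/3 = (a² - 26*O)/3 = -26*O/3 + a²/3)
W(L, E) = (191 + E)/(182 + L + L²/3) (W(L, E) = (E + 191)/(L + (-26/3*(-21) + L²/3)) = (191 + E)/(L + (182 + L²/3)) = (191 + E)/(182 + L + L²/3))
W(335, 384) - 1*(-267214) = 3*(191 + 384)/(546 + 335² + 3*335) - 1*(-267214) = 3*575/(546 + 112225 + 1005) + 267214 = 3*575/113776 + 267214 = 3*(1/113776)*575 + 267214 = 1725/113776 + 267214 = 30402541789/113776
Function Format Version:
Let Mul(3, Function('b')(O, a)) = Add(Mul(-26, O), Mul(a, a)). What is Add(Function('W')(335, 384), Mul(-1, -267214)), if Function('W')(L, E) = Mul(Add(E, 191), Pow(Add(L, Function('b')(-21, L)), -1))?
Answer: Rational(30402541789, 113776) ≈ 2.6721e+5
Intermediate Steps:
Function('b')(O, a) = Add(Mul(Rational(-26, 3), O), Mul(Rational(1, 3), Pow(a, 2))) (Function('b')(O, a) = Mul(Rational(1, 3), Add(Mul(-26, O), Mul(a, a))) = Mul(Rational(1, 3), Add(Mul(-26, O), Pow(a, 2))) = Mul(Rational(1, 3), Add(Pow(a, 2), Mul(-26, O))) = Add(Mul(Rational(-26, 3), O), Mul(Rational(1, 3), Pow(a, 2))))
Function('W')(L, E) = Mul(Pow(Add(182, L, Mul(Rational(1, 3), Pow(L, 2))), -1), Add(191, E)) (Function('W')(L, E) = Mul(Add(E, 191), Pow(Add(L, Add(Mul(Rational(-26, 3), -21), Mul(Rational(1, 3), Pow(L, 2)))), -1)) = Mul(Add(191, E), Pow(Add(L, Add(182, Mul(Rational(1, 3), Pow(L, 2)))), -1)) = Mul(Add(191, E), Pow(Add(182, L, Mul(Rational(1, 3), Pow(L, 2))), -1)) = Mul(Pow(Add(182, L, Mul(Rational(1, 3), Pow(L, 2))), -1), Add(191, E)))
Add(Function('W')(335, 384), Mul(-1, -267214)) = Add(Mul(3, Pow(Add(546, Pow(335, 2), Mul(3, 335)), -1), Add(191, 384)), Mul(-1, -267214)) = Add(Mul(3, Pow(Add(546, 112225, 1005), -1), 575), 267214) = Add(Mul(3, Pow(113776, -1), 575), 267214) = Add(Mul(3, Rational(1, 113776), 575), 267214) = Add(Rational(1725, 113776), 267214) = Rational(30402541789, 113776)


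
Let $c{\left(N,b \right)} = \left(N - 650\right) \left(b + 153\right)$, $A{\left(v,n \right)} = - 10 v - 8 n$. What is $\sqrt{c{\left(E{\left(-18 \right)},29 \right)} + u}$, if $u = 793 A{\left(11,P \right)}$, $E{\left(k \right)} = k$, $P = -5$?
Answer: $7 i \sqrt{3614} \approx 420.82 i$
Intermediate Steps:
$c{\left(N,b \right)} = \left(-650 + N\right) \left(153 + b\right)$
$u = -55510$ ($u = 793 \left(\left(-10\right) 11 - -40\right) = 793 \left(-110 + 40\right) = 793 \left(-70\right) = -55510$)
$\sqrt{c{\left(E{\left(-18 \right)},29 \right)} + u} = \sqrt{\left(-99450 - 18850 + 153 \left(-18\right) - 522\right) - 55510} = \sqrt{\left(-99450 - 18850 - 2754 - 522\right) - 55510} = \sqrt{-121576 - 55510} = \sqrt{-177086} = 7 i \sqrt{3614}$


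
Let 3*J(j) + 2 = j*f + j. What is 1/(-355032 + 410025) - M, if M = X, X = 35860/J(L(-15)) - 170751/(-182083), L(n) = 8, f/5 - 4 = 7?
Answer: -540708845506190/2232963763437 ≈ -242.15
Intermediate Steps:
f = 55 (f = 20 + 5*7 = 20 + 35 = 55)
J(j) = -⅔ + 56*j/3 (J(j) = -⅔ + (j*55 + j)/3 = -⅔ + (55*j + j)/3 = -⅔ + (56*j)/3 = -⅔ + 56*j/3)
X = 9832322043/40604509 (X = 35860/(-⅔ + (56/3)*8) - 170751/(-182083) = 35860/(-⅔ + 448/3) - 170751*(-1/182083) = 35860/(446/3) + 170751/182083 = 35860*(3/446) + 170751/182083 = 53790/223 + 170751/182083 = 9832322043/40604509 ≈ 242.15)
M = 9832322043/40604509 ≈ 242.15
1/(-355032 + 410025) - M = 1/(-355032 + 410025) - 1*9832322043/40604509 = 1/54993 - 9832322043/40604509 = -540708845506190/2232963763437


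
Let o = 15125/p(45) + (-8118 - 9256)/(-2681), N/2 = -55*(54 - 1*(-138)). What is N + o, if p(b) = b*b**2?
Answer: -5894996119/279207 ≈ -21113.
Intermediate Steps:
p(b) = b**3
N = -21120 (N = 2*(-55*(54 - 1*(-138))) = 2*(-55*(54 + 138)) = 2*(-55*192) = 2*(-10560) = -21120)
o = 1855721/279207 (o = 15125/(45**3) + (-8118 - 9256)/(-2681) = 15125/91125 - 17374*(-1/2681) = 15125*(1/91125) + 2482/383 = 121/729 + 2482/383 = 1855721/279207 ≈ 6.6464)
N + o = -21120 + 1855721/279207 = -5894996119/279207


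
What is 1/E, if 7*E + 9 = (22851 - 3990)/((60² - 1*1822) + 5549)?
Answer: -7327/6726 ≈ -1.0894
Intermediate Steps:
E = -6726/7327 (E = -9/7 + ((22851 - 3990)/((60² - 1*1822) + 5549))/7 = -9/7 + (18861/((3600 - 1822) + 5549))/7 = -9/7 + (18861/(1778 + 5549))/7 = -9/7 + (18861/7327)/7 = -9/7 + (18861*(1/7327))/7 = -9/7 + (⅐)*(18861/7327) = -9/7 + 18861/51289 = -6726/7327 ≈ -0.91797)
1/E = 1/(-6726/7327) = -7327/6726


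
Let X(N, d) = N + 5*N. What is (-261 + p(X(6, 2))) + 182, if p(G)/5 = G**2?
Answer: 6401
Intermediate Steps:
X(N, d) = 6*N
p(G) = 5*G**2
(-261 + p(X(6, 2))) + 182 = (-261 + 5*(6*6)**2) + 182 = (-261 + 5*36**2) + 182 = (-261 + 5*1296) + 182 = (-261 + 6480) + 182 = 6219 + 182 = 6401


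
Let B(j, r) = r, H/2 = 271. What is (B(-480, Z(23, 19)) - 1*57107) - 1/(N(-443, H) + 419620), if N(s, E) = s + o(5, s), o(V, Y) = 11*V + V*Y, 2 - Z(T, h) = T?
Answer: -23823347177/417017 ≈ -57128.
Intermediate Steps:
H = 542 (H = 2*271 = 542)
Z(T, h) = 2 - T
N(s, E) = 55 + 6*s (N(s, E) = s + 5*(11 + s) = s + (55 + 5*s) = 55 + 6*s)
(B(-480, Z(23, 19)) - 1*57107) - 1/(N(-443, H) + 419620) = ((2 - 1*23) - 1*57107) - 1/((55 + 6*(-443)) + 419620) = ((2 - 23) - 57107) - 1/((55 - 2658) + 419620) = (-21 - 57107) - 1/(-2603 + 419620) = -57128 - 1/417017 = -23823347177/417017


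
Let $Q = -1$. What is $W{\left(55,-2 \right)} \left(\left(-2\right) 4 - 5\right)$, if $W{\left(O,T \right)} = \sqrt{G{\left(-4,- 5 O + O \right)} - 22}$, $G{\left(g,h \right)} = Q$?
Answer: $- 13 i \sqrt{23} \approx - 62.346 i$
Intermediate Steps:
$G{\left(g,h \right)} = -1$
$W{\left(O,T \right)} = i \sqrt{23}$ ($W{\left(O,T \right)} = \sqrt{-1 - 22} = \sqrt{-23} = i \sqrt{23}$)
$W{\left(55,-2 \right)} \left(\left(-2\right) 4 - 5\right) = i \sqrt{23} \left(\left(-2\right) 4 - 5\right) = i \sqrt{23} \left(-8 - 5\right) = i \sqrt{23} \left(-13\right) = - 13 i \sqrt{23}$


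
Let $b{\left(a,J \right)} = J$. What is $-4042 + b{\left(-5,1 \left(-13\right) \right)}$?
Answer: $-4055$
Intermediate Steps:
$-4042 + b{\left(-5,1 \left(-13\right) \right)} = -4042 + 1 \left(-13\right) = -4042 - 13 = -4055$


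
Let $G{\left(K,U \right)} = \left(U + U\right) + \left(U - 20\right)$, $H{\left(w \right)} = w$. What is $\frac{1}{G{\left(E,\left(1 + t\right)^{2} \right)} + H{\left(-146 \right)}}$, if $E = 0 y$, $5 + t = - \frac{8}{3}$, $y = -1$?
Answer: $- \frac{3}{98} \approx -0.030612$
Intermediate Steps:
$t = - \frac{23}{3}$ ($t = -5 - \frac{8}{3} = - \frac{23}{3} \approx -7.6667$)
$E = 0$ ($E = 0 \left(-1\right) = 0$)
$G{\left(K,U \right)} = -20 + 3 U$ ($G{\left(K,U \right)} = 2 U + \left(-20 + U\right) = -20 + 3 U$)
$\frac{1}{G{\left(E,\left(1 + t\right)^{2} \right)} + H{\left(-146 \right)}} = \frac{1}{\left(-20 + 3 \left(1 - \frac{23}{3}\right)^{2}\right) - 146} = \frac{1}{\left(-20 + 3 \left(- \frac{20}{3}\right)^{2}\right) - 146} = \frac{1}{\left(-20 + 3 \cdot \frac{400}{9}\right) - 146} = \frac{1}{\left(-20 + \frac{400}{3}\right) - 146} = \frac{1}{\frac{340}{3} - 146} = \frac{1}{- \frac{98}{3}} = - \frac{3}{98}$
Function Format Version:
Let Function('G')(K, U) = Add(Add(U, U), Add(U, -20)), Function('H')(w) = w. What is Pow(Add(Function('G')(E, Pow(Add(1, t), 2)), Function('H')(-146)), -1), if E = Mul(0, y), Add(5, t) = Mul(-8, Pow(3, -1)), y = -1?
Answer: Rational(-3, 98) ≈ -0.030612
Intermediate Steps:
t = Rational(-23, 3) (t = Add(-5, Mul(-8, Pow(3, -1))) = Add(-5, Mul(-8, Rational(1, 3))) = Add(-5, Rational(-8, 3)) = Rational(-23, 3) ≈ -7.6667)
E = 0 (E = Mul(0, -1) = 0)
Function('G')(K, U) = Add(-20, Mul(3, U)) (Function('G')(K, U) = Add(Mul(2, U), Add(-20, U)) = Add(-20, Mul(3, U)))
Pow(Add(Function('G')(E, Pow(Add(1, t), 2)), Function('H')(-146)), -1) = Pow(Add(Add(-20, Mul(3, Pow(Add(1, Rational(-23, 3)), 2))), -146), -1) = Pow(Add(Add(-20, Mul(3, Pow(Rational(-20, 3), 2))), -146), -1) = Pow(Add(Add(-20, Mul(3, Rational(400, 9))), -146), -1) = Pow(Add(Add(-20, Rational(400, 3)), -146), -1) = Pow(Add(Rational(340, 3), -146), -1) = Pow(Rational(-98, 3), -1) = Rational(-3, 98)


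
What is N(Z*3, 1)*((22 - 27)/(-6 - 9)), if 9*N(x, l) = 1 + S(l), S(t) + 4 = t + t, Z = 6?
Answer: -1/27 ≈ -0.037037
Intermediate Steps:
S(t) = -4 + 2*t (S(t) = -4 + (t + t) = -4 + 2*t)
N(x, l) = -⅓ + 2*l/9 (N(x, l) = (1 + (-4 + 2*l))/9 = (-3 + 2*l)/9 = -⅓ + 2*l/9)
N(Z*3, 1)*((22 - 27)/(-6 - 9)) = (-⅓ + (2/9)*1)*((22 - 27)/(-6 - 9)) = (-⅓ + 2/9)*(-5/(-15)) = -(-5)*(-1)/(9*15) = -⅑*⅓ = -1/27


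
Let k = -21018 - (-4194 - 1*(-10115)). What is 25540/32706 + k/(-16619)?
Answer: 652758097/271770507 ≈ 2.4019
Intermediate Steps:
k = -26939 (k = -21018 - (-4194 + 10115) = -21018 - 1*5921 = -21018 - 5921 = -26939)
25540/32706 + k/(-16619) = 25540/32706 - 26939/(-16619) = 25540*(1/32706) - 26939*(-1/16619) = 12770/16353 + 26939/16619 = 652758097/271770507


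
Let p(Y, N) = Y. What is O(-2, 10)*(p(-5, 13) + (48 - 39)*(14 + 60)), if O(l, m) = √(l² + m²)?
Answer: 1322*√26 ≈ 6740.9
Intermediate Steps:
O(-2, 10)*(p(-5, 13) + (48 - 39)*(14 + 60)) = √((-2)² + 10²)*(-5 + (48 - 39)*(14 + 60)) = √(4 + 100)*(-5 + 9*74) = √104*(-5 + 666) = (2*√26)*661 = 1322*√26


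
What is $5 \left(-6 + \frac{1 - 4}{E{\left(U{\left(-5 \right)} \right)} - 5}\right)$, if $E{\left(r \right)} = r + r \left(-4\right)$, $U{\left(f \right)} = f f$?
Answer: $- \frac{477}{16} \approx -29.813$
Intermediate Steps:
$U{\left(f \right)} = f^{2}$
$E{\left(r \right)} = - 3 r$ ($E{\left(r \right)} = r - 4 r = - 3 r$)
$5 \left(-6 + \frac{1 - 4}{E{\left(U{\left(-5 \right)} \right)} - 5}\right) = 5 \left(-6 + \frac{1 - 4}{- 3 \left(-5\right)^{2} - 5}\right) = 5 \left(-6 - \frac{3}{\left(-3\right) 25 - 5}\right) = 5 \left(-6 - \frac{3}{-75 - 5}\right) = 5 \left(-6 - \frac{3}{-80}\right) = 5 \left(-6 - - \frac{3}{80}\right) = 5 \left(-6 + \frac{3}{80}\right) = 5 \left(- \frac{477}{80}\right) = - \frac{477}{16}$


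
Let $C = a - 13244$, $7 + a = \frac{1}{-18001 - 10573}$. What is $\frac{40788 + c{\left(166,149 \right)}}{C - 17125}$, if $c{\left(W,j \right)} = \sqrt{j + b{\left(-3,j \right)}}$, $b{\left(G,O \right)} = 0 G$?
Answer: $- \frac{129497368}{96440425} - \frac{28574 \sqrt{149}}{867963825} \approx -1.3432$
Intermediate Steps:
$a = - \frac{200019}{28574}$ ($a = -7 + \frac{1}{-18001 - 10573} = -7 + \frac{1}{-28574} = -7 - \frac{1}{28574} = - \frac{200019}{28574} \approx -7.0$)
$b{\left(G,O \right)} = 0$
$c{\left(W,j \right)} = \sqrt{j}$ ($c{\left(W,j \right)} = \sqrt{j + 0} = \sqrt{j}$)
$C = - \frac{378634075}{28574}$ ($C = - \frac{200019}{28574} - 13244 = - \frac{378634075}{28574} \approx -13251.0$)
$\frac{40788 + c{\left(166,149 \right)}}{C - 17125} = \frac{40788 + \sqrt{149}}{- \frac{378634075}{28574} - 17125} = \frac{40788 + \sqrt{149}}{- \frac{867963825}{28574}} = \left(40788 + \sqrt{149}\right) \left(- \frac{28574}{867963825}\right) = - \frac{129497368}{96440425} - \frac{28574 \sqrt{149}}{867963825}$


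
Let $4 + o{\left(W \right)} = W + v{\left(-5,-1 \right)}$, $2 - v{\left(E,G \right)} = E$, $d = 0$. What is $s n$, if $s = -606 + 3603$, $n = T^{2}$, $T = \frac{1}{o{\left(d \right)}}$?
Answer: $333$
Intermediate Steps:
$v{\left(E,G \right)} = 2 - E$
$o{\left(W \right)} = 3 + W$ ($o{\left(W \right)} = -4 + \left(W + \left(2 - -5\right)\right) = -4 + \left(W + \left(2 + 5\right)\right) = -4 + \left(W + 7\right) = -4 + \left(7 + W\right) = 3 + W$)
$T = \frac{1}{3}$ ($T = \frac{1}{3 + 0} = \frac{1}{3} \approx 0.33333$)
$n = \frac{1}{9}$ ($n = \left(\frac{1}{3}\right)^{2} = \frac{1}{9} \approx 0.11111$)
$s = 2997$
$s n = 2997 \cdot \frac{1}{9} = 333$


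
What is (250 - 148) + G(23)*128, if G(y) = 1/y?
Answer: 2474/23 ≈ 107.57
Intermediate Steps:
(250 - 148) + G(23)*128 = (250 - 148) + 128/23 = 102 + (1/23)*128 = 102 + 128/23 = 2474/23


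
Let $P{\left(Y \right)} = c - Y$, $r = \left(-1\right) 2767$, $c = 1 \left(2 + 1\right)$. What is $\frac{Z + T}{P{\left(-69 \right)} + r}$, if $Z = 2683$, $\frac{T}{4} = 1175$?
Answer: $- \frac{7383}{2695} \approx -2.7395$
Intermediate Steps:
$T = 4700$ ($T = 4 \cdot 1175 = 4700$)
$c = 3$ ($c = 1 \cdot 3 = 3$)
$r = -2767$
$P{\left(Y \right)} = 3 - Y$
$\frac{Z + T}{P{\left(-69 \right)} + r} = \frac{2683 + 4700}{\left(3 - -69\right) - 2767} = \frac{7383}{\left(3 + 69\right) - 2767} = \frac{7383}{72 - 2767} = \frac{7383}{-2695} = 7383 \left(- \frac{1}{2695}\right) = - \frac{7383}{2695}$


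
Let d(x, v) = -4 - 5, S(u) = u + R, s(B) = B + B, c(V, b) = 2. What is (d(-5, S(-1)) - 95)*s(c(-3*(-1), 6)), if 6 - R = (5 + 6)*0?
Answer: -416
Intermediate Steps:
s(B) = 2*B
R = 6 (R = 6 - (5 + 6)*0 = 6 - 11*0 = 6 - 1*0 = 6 + 0 = 6)
S(u) = 6 + u (S(u) = u + 6 = 6 + u)
d(x, v) = -9
(d(-5, S(-1)) - 95)*s(c(-3*(-1), 6)) = (-9 - 95)*(2*2) = -104*4 = -416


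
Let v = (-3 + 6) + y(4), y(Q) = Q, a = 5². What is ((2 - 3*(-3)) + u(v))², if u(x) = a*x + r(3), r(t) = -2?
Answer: 33856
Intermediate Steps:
a = 25
v = 7 (v = (-3 + 6) + 4 = 3 + 4 = 7)
u(x) = -2 + 25*x (u(x) = 25*x - 2 = -2 + 25*x)
((2 - 3*(-3)) + u(v))² = ((2 - 3*(-3)) + (-2 + 25*7))² = ((2 + 9) + (-2 + 175))² = (11 + 173)² = 184² = 33856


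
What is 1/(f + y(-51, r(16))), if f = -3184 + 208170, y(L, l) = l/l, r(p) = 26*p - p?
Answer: 1/204987 ≈ 4.8784e-6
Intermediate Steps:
r(p) = 25*p
y(L, l) = 1
f = 204986
1/(f + y(-51, r(16))) = 1/(204986 + 1) = 1/204987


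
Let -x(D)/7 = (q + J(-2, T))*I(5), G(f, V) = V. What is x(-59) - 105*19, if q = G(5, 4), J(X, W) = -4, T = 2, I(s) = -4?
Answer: -1995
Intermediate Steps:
q = 4
x(D) = 0 (x(D) = -7*(4 - 4)*(-4) = -0*(-4) = -7*0 = 0)
x(-59) - 105*19 = 0 - 105*19 = 0 - 1*1995 = 0 - 1995 = -1995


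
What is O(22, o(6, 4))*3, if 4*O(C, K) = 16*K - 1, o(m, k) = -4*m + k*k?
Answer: -387/4 ≈ -96.750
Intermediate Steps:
o(m, k) = k**2 - 4*m (o(m, k) = -4*m + k**2 = k**2 - 4*m)
O(C, K) = -1/4 + 4*K (O(C, K) = (16*K - 1)/4 = (-1 + 16*K)/4 = -1/4 + 4*K)
O(22, o(6, 4))*3 = (-1/4 + 4*(4**2 - 4*6))*3 = (-1/4 + 4*(16 - 24))*3 = (-1/4 + 4*(-8))*3 = (-1/4 - 32)*3 = -129/4*3 = -387/4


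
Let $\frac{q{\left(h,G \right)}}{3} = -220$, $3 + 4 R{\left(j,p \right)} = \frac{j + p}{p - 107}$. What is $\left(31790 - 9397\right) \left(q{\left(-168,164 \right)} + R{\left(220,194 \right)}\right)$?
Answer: $- \frac{1713266037}{116} \approx -1.477 \cdot 10^{7}$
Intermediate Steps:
$R{\left(j,p \right)} = - \frac{3}{4} + \frac{j + p}{4 \left(-107 + p\right)}$ ($R{\left(j,p \right)} = - \frac{3}{4} + \frac{\left(j + p\right) \frac{1}{p - 107}}{4} = - \frac{3}{4} + \frac{\left(j + p\right) \frac{1}{-107 + p}}{4} = - \frac{3}{4} + \frac{\frac{1}{-107 + p} \left(j + p\right)}{4} = - \frac{3}{4} + \frac{j + p}{4 \left(-107 + p\right)}$)
$q{\left(h,G \right)} = -660$ ($q{\left(h,G \right)} = 3 \left(-220\right) = -660$)
$\left(31790 - 9397\right) \left(q{\left(-168,164 \right)} + R{\left(220,194 \right)}\right) = \left(31790 - 9397\right) \left(-660 + \frac{321 + 220 - 388}{4 \left(-107 + 194\right)}\right) = \left(31790 + \left(-10832 + 1435\right)\right) \left(-660 + \frac{321 + 220 - 388}{4 \cdot 87}\right) = \left(31790 - 9397\right) \left(-660 + \frac{1}{4} \cdot \frac{1}{87} \cdot 153\right) = 22393 \left(-660 + \frac{51}{116}\right) = 22393 \left(- \frac{76509}{116}\right) = - \frac{1713266037}{116}$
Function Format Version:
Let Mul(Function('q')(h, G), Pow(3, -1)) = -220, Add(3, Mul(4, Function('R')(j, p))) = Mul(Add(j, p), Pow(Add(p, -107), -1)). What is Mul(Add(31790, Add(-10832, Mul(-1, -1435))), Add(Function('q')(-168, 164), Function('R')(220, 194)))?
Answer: Rational(-1713266037, 116) ≈ -1.4770e+7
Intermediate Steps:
Function('R')(j, p) = Add(Rational(-3, 4), Mul(Rational(1, 4), Pow(Add(-107, p), -1), Add(j, p))) (Function('R')(j, p) = Add(Rational(-3, 4), Mul(Rational(1, 4), Mul(Add(j, p), Pow(Add(p, -107), -1)))) = Add(Rational(-3, 4), Mul(Rational(1, 4), Mul(Add(j, p), Pow(Add(-107, p), -1)))) = Add(Rational(-3, 4), Mul(Rational(1, 4), Mul(Pow(Add(-107, p), -1), Add(j, p)))) = Add(Rational(-3, 4), Mul(Rational(1, 4), Pow(Add(-107, p), -1), Add(j, p))))
Function('q')(h, G) = -660 (Function('q')(h, G) = Mul(3, -220) = -660)
Mul(Add(31790, Add(-10832, Mul(-1, -1435))), Add(Function('q')(-168, 164), Function('R')(220, 194))) = Mul(Add(31790, Add(-10832, Mul(-1, -1435))), Add(-660, Mul(Rational(1, 4), Pow(Add(-107, 194), -1), Add(321, 220, Mul(-2, 194))))) = Mul(Add(31790, Add(-10832, 1435)), Add(-660, Mul(Rational(1, 4), Pow(87, -1), Add(321, 220, -388)))) = Mul(Add(31790, -9397), Add(-660, Mul(Rational(1, 4), Rational(1, 87), 153))) = Mul(22393, Add(-660, Rational(51, 116))) = Mul(22393, Rational(-76509, 116)) = Rational(-1713266037, 116)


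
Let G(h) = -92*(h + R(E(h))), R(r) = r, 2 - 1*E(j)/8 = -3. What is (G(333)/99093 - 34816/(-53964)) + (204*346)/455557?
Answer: 92126072327068/203005866575097 ≈ 0.45381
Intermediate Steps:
E(j) = 40 (E(j) = 16 - 8*(-3) = 16 + 24 = 40)
G(h) = -3680 - 92*h (G(h) = -92*(h + 40) = -92*(40 + h) = -3680 - 92*h)
(G(333)/99093 - 34816/(-53964)) + (204*346)/455557 = ((-3680 - 92*333)/99093 - 34816/(-53964)) + (204*346)/455557 = ((-3680 - 30636)*(1/99093) - 34816*(-1/53964)) + 70584*(1/455557) = (-34316*1/99093 + 8704/13491) + 70584/455557 = (-34316/99093 + 8704/13491) + 70584/455557 = 133182772/445621221 + 70584/455557 = 92126072327068/203005866575097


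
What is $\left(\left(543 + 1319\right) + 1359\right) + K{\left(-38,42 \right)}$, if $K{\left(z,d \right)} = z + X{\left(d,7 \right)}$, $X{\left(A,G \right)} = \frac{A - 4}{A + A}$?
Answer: $\frac{133705}{42} \approx 3183.5$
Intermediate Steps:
$X{\left(A,G \right)} = \frac{-4 + A}{2 A}$
$K{\left(z,d \right)} = z + \frac{-4 + d}{2 d}$
$\left(\left(543 + 1319\right) + 1359\right) + K{\left(-38,42 \right)} = \left(\left(543 + 1319\right) + 1359\right) - \left(\frac{75}{2} + \frac{1}{21}\right) = \left(1862 + 1359\right) - \frac{1577}{42} = 3221 - \frac{1577}{42} = \frac{133705}{42}$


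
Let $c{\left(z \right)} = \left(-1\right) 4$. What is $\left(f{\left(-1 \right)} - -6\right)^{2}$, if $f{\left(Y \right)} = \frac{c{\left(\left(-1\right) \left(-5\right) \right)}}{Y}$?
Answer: $100$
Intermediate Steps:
$c{\left(z \right)} = -4$
$f{\left(Y \right)} = - \frac{4}{Y}$
$\left(f{\left(-1 \right)} - -6\right)^{2} = \left(- \frac{4}{-1} - -6\right)^{2} = \left(\left(-4\right) \left(-1\right) + 6\right)^{2} = \left(4 + 6\right)^{2} = 10^{2} = 100$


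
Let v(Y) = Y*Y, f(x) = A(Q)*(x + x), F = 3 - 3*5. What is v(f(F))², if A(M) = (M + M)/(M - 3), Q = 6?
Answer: 84934656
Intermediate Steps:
A(M) = 2*M/(-3 + M) (A(M) = (2*M)/(-3 + M) = 2*M/(-3 + M))
F = -12 (F = 3 - 15 = -12)
f(x) = 8*x (f(x) = (2*6/(-3 + 6))*(x + x) = (2*6/3)*(2*x) = (2*6*(⅓))*(2*x) = 4*(2*x) = 8*x)
v(Y) = Y²
v(f(F))² = ((8*(-12))²)² = ((-96)²)² = 9216² = 84934656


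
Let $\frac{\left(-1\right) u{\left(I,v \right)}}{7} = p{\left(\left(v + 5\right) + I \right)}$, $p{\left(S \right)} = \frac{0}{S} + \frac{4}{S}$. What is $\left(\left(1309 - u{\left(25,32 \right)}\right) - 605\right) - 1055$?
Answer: $- \frac{10867}{31} \approx -350.55$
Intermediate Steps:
$p{\left(S \right)} = \frac{4}{S}$ ($p{\left(S \right)} = 0 + \frac{4}{S} = \frac{4}{S}$)
$u{\left(I,v \right)} = - \frac{28}{5 + I + v}$ ($u{\left(I,v \right)} = - 7 \frac{4}{\left(v + 5\right) + I} = - 7 \frac{4}{\left(5 + v\right) + I} = - 7 \frac{4}{5 + I + v} = - \frac{28}{5 + I + v}$)
$\left(\left(1309 - u{\left(25,32 \right)}\right) - 605\right) - 1055 = \left(\left(1309 - - \frac{28}{5 + 25 + 32}\right) - 605\right) - 1055 = \left(\left(1309 - - \frac{28}{62}\right) - 605\right) - 1055 = \left(\left(1309 - \left(-28\right) \frac{1}{62}\right) - 605\right) - 1055 = \left(\left(1309 - - \frac{14}{31}\right) - 605\right) - 1055 = \left(\left(1309 + \frac{14}{31}\right) - 605\right) - 1055 = \left(\frac{40593}{31} - 605\right) - 1055 = \frac{21838}{31} - 1055 = - \frac{10867}{31}$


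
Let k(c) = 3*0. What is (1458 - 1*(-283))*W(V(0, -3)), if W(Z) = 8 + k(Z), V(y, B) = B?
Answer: 13928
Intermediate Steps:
k(c) = 0
W(Z) = 8 (W(Z) = 8 + 0 = 8)
(1458 - 1*(-283))*W(V(0, -3)) = (1458 - 1*(-283))*8 = (1458 + 283)*8 = 1741*8 = 13928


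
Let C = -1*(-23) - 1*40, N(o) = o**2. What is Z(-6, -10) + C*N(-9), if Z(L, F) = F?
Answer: -1387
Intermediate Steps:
C = -17 (C = 23 - 40 = -17)
Z(-6, -10) + C*N(-9) = -10 - 17*(-9)**2 = -10 - 17*81 = -10 - 1377 = -1387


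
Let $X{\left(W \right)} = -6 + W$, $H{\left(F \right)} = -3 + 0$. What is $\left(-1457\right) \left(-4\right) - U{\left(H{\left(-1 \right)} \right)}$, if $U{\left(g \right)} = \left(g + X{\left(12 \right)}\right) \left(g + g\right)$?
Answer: $5846$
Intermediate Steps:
$H{\left(F \right)} = -3$
$U{\left(g \right)} = 2 g \left(6 + g\right)$ ($U{\left(g \right)} = \left(g + \left(-6 + 12\right)\right) \left(g + g\right) = \left(g + 6\right) 2 g = \left(6 + g\right) 2 g = 2 g \left(6 + g\right)$)
$\left(-1457\right) \left(-4\right) - U{\left(H{\left(-1 \right)} \right)} = \left(-1457\right) \left(-4\right) - 2 \left(-3\right) \left(6 - 3\right) = 5828 - 2 \left(-3\right) 3 = 5828 - -18 = 5828 + 18 = 5846$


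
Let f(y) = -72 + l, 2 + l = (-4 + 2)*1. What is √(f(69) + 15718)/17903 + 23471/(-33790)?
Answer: -23471/33790 + 3*√1738/17903 ≈ -0.68763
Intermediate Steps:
l = -4 (l = -2 + (-4 + 2)*1 = -2 - 2*1 = -2 - 2 = -4)
f(y) = -76 (f(y) = -72 - 4 = -76)
√(f(69) + 15718)/17903 + 23471/(-33790) = √(-76 + 15718)/17903 + 23471/(-33790) = √15642*(1/17903) + 23471*(-1/33790) = (3*√1738)*(1/17903) - 23471/33790 = 3*√1738/17903 - 23471/33790 = -23471/33790 + 3*√1738/17903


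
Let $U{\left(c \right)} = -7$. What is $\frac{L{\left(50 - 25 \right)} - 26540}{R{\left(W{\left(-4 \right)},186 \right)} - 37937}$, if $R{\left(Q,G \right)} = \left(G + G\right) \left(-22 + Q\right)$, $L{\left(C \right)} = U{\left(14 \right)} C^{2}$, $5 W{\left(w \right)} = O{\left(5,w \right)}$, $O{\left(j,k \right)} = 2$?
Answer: $\frac{154575}{229861} \approx 0.67247$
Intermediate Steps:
$W{\left(w \right)} = \frac{2}{5}$ ($W{\left(w \right)} = \frac{1}{5} \cdot 2 = \frac{2}{5}$)
$L{\left(C \right)} = - 7 C^{2}$
$R{\left(Q,G \right)} = 2 G \left(-22 + Q\right)$
$\frac{L{\left(50 - 25 \right)} - 26540}{R{\left(W{\left(-4 \right)},186 \right)} - 37937} = \frac{- 7 \left(50 - 25\right)^{2} - 26540}{2 \cdot 186 \left(-22 + \frac{2}{5}\right) - 37937} = \frac{- 7 \cdot 25^{2} - 26540}{2 \cdot 186 \left(- \frac{108}{5}\right) - 37937} = \frac{\left(-7\right) 625 - 26540}{- \frac{40176}{5} - 37937} = \frac{-4375 - 26540}{- \frac{229861}{5}} = \left(-30915\right) \left(- \frac{5}{229861}\right) = \frac{154575}{229861}$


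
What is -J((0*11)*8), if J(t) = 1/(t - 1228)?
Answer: 1/1228 ≈ 0.00081433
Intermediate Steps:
J(t) = 1/(-1228 + t)
-J((0*11)*8) = -1/(-1228 + (0*11)*8) = -1/(-1228 + 0*8) = -1/(-1228 + 0) = -1/(-1228) = -1*(-1/1228) = 1/1228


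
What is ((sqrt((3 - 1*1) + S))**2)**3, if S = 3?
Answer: 125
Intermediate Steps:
((sqrt((3 - 1*1) + S))**2)**3 = ((sqrt((3 - 1*1) + 3))**2)**3 = ((sqrt((3 - 1) + 3))**2)**3 = ((sqrt(2 + 3))**2)**3 = ((sqrt(5))**2)**3 = 5**3 = 125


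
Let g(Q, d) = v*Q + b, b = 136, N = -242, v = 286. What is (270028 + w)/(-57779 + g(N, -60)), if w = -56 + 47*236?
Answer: -93688/42285 ≈ -2.2156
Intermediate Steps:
w = 11036 (w = -56 + 11092 = 11036)
g(Q, d) = 136 + 286*Q (g(Q, d) = 286*Q + 136 = 136 + 286*Q)
(270028 + w)/(-57779 + g(N, -60)) = (270028 + 11036)/(-57779 + (136 + 286*(-242))) = 281064/(-57779 + (136 - 69212)) = 281064/(-57779 - 69076) = 281064/(-126855) = 281064*(-1/126855) = -93688/42285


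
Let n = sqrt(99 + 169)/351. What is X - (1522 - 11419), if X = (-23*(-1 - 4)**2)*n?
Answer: 9897 - 1150*sqrt(67)/351 ≈ 9870.2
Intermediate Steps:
n = 2*sqrt(67)/351 (n = sqrt(268)*(1/351) = (2*sqrt(67))*(1/351) = 2*sqrt(67)/351 ≈ 0.046640)
X = -1150*sqrt(67)/351 (X = (-23*(-1 - 4)**2)*(2*sqrt(67)/351) = (-23*(-5)**2)*(2*sqrt(67)/351) = (-23*25)*(2*sqrt(67)/351) = -1150*sqrt(67)/351 ≈ -26.818)
X - (1522 - 11419) = -1150*sqrt(67)/351 - (1522 - 11419) = -1150*sqrt(67)/351 - 1*(-9897) = -1150*sqrt(67)/351 + 9897 = 9897 - 1150*sqrt(67)/351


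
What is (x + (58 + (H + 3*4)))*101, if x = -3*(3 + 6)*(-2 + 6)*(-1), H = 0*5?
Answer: 17978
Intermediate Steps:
H = 0
x = 108 (x = -27*4*(-1) = -3*36*(-1) = -108*(-1) = 108)
(x + (58 + (H + 3*4)))*101 = (108 + (58 + (0 + 3*4)))*101 = (108 + (58 + (0 + 12)))*101 = (108 + (58 + 12))*101 = (108 + 70)*101 = 178*101 = 17978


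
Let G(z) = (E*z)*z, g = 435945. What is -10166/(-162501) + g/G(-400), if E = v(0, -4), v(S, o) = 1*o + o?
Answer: -11565803689/41600256000 ≈ -0.27802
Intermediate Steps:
v(S, o) = 2*o (v(S, o) = o + o = 2*o)
E = -8 (E = 2*(-4) = -8)
G(z) = -8*z² (G(z) = (-8*z)*z = -8*z²)
-10166/(-162501) + g/G(-400) = -10166/(-162501) + 435945/((-8*(-400)²)) = -10166*(-1/162501) + 435945/((-8*160000)) = 10166/162501 + 435945/(-1280000) = 10166/162501 + 435945*(-1/1280000) = 10166/162501 - 87189/256000 = -11565803689/41600256000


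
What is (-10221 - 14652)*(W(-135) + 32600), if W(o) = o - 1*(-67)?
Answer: -809168436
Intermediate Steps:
W(o) = 67 + o (W(o) = o + 67 = 67 + o)
(-10221 - 14652)*(W(-135) + 32600) = (-10221 - 14652)*((67 - 135) + 32600) = -24873*(-68 + 32600) = -24873*32532 = -809168436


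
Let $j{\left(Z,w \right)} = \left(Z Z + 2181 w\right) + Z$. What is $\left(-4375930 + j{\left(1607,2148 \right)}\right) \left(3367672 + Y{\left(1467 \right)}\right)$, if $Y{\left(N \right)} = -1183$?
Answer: $9738963158946$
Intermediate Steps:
$j{\left(Z,w \right)} = Z + Z^{2} + 2181 w$ ($j{\left(Z,w \right)} = \left(Z^{2} + 2181 w\right) + Z = Z + Z^{2} + 2181 w$)
$\left(-4375930 + j{\left(1607,2148 \right)}\right) \left(3367672 + Y{\left(1467 \right)}\right) = \left(-4375930 + \left(1607 + 1607^{2} + 2181 \cdot 2148\right)\right) \left(3367672 - 1183\right) = \left(-4375930 + \left(1607 + 2582449 + 4684788\right)\right) 3366489 = \left(-4375930 + 7268844\right) 3366489 = 2892914 \cdot 3366489 = 9738963158946$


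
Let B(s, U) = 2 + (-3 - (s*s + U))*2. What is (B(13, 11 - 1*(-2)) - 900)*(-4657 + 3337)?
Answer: 1673760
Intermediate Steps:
B(s, U) = -4 - 2*U - 2*s² (B(s, U) = 2 + (-3 - (s² + U))*2 = 2 + (-3 - (U + s²))*2 = 2 + (-3 + (-U - s²))*2 = 2 + (-3 - U - s²)*2 = 2 + (-6 - 2*U - 2*s²) = -4 - 2*U - 2*s²)
(B(13, 11 - 1*(-2)) - 900)*(-4657 + 3337) = ((-4 - 2*(11 - 1*(-2)) - 2*13²) - 900)*(-4657 + 3337) = ((-4 - 2*(11 + 2) - 2*169) - 900)*(-1320) = ((-4 - 2*13 - 338) - 900)*(-1320) = ((-4 - 26 - 338) - 900)*(-1320) = (-368 - 900)*(-1320) = -1268*(-1320) = 1673760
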